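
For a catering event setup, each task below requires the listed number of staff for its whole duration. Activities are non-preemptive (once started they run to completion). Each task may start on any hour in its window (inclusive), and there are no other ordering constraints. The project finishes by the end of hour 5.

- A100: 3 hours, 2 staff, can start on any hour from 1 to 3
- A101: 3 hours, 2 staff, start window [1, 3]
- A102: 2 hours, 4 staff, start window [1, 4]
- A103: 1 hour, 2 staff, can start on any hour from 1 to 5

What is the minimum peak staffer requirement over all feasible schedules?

Early-start (A100@1, A101@1, A102@1, A103@1) gives peak 10: h1:10  h2:8  h3:4  h4:0  h5:0.
Shift A102→4.
Schedule A100@1, A101@1, A102@4, A103@1: h1:6  h2:4  h3:4  h4:4  h5:4 — peak 6.

6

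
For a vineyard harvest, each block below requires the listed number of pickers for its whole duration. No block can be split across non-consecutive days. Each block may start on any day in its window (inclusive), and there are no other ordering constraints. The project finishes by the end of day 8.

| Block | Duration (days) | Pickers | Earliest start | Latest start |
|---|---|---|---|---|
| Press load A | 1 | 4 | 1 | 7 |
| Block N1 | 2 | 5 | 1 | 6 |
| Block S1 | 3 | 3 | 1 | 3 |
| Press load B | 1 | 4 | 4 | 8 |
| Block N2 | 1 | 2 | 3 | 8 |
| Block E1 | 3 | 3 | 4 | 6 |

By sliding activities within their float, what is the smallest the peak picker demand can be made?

Early-start (Press load A@1, Block N1@1, Block S1@1, Press load B@4, Block N2@3, Block E1@4) gives peak 12: d1:12  d2:8  d3:5  d4:7  d5:3  d6:3  d7:0  d8:0.
Shift Press load A→7, Block S1→3, Press load B→8.
Schedule Press load A@7, Block N1@1, Block S1@3, Press load B@8, Block N2@3, Block E1@4: d1:5  d2:5  d3:5  d4:6  d5:6  d6:3  d7:4  d8:4 — peak 6.

6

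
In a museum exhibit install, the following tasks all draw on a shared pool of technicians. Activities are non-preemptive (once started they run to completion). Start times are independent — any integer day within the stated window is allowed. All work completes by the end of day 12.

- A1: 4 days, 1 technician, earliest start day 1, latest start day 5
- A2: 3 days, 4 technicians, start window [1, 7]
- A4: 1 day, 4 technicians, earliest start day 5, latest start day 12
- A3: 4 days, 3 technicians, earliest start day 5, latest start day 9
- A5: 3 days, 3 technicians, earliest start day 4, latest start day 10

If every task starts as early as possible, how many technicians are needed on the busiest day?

10

Early-start schedule: A1@1, A2@1, A4@5, A3@5, A5@4.
Load per day: day 1: 5, day 2: 5, day 3: 5, day 4: 4, day 5: 10, day 6: 6, day 7: 3, day 8: 3, day 9: 0, day 10: 0, day 11: 0, day 12: 0.
Peak is 10.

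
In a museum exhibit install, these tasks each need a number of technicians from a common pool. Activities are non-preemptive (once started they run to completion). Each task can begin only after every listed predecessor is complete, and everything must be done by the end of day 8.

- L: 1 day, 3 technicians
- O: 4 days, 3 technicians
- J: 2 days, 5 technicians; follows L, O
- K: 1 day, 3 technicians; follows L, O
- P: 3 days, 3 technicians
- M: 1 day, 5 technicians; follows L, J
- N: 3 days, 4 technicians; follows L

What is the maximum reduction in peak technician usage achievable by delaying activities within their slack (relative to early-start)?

Early-start peak: d1:9  d2:10  d3:10  d4:7  d5:8  d6:5  d7:5  d8:0 ⇒ 10.
Leveled (L@1, O@1, J@5, K@5, P@6, M@7, N@2): d1:6  d2:7  d3:7  d4:7  d5:8  d6:8  d7:8  d8:3 ⇒ 8.
Reduction 10 − 8 = 2.

2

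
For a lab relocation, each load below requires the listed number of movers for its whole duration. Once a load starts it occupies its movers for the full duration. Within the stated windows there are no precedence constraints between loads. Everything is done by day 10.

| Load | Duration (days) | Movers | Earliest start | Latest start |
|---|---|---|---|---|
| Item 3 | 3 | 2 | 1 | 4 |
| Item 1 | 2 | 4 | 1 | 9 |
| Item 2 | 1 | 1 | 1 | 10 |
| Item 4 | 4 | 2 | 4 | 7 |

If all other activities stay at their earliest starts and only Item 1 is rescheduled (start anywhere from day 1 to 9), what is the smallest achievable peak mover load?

Item 1@1: d1:7  d2:6  d3:2  d4:2  d5:2  d6:2  d7:2  d8:0  d9:0  d10:0 → peak 7
Item 1@2: d1:3  d2:6  d3:6  d4:2  d5:2  d6:2  d7:2  d8:0  d9:0  d10:0 → peak 6
Item 1@3: d1:3  d2:2  d3:6  d4:6  d5:2  d6:2  d7:2  d8:0  d9:0  d10:0 → peak 6
Item 1@4: d1:3  d2:2  d3:2  d4:6  d5:6  d6:2  d7:2  d8:0  d9:0  d10:0 → peak 6
Item 1@5: d1:3  d2:2  d3:2  d4:2  d5:6  d6:6  d7:2  d8:0  d9:0  d10:0 → peak 6
Item 1@6: d1:3  d2:2  d3:2  d4:2  d5:2  d6:6  d7:6  d8:0  d9:0  d10:0 → peak 6
Item 1@7: d1:3  d2:2  d3:2  d4:2  d5:2  d6:2  d7:6  d8:4  d9:0  d10:0 → peak 6
Item 1@8: d1:3  d2:2  d3:2  d4:2  d5:2  d6:2  d7:2  d8:4  d9:4  d10:0 → peak 4
Item 1@9: d1:3  d2:2  d3:2  d4:2  d5:2  d6:2  d7:2  d8:0  d9:4  d10:4 → peak 4
Best is Item 1@8, peak 4.

4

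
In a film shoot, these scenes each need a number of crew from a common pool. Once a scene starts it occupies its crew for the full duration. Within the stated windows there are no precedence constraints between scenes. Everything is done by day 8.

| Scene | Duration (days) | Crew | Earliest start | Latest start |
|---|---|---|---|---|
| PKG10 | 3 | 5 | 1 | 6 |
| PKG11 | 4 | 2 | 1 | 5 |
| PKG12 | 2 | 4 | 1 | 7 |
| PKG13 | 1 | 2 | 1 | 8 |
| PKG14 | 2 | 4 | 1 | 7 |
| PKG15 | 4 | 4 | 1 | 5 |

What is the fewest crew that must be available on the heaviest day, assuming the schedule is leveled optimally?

8

Early-start (PKG10@1, PKG11@1, PKG12@1, PKG13@1, PKG14@1, PKG15@1) gives peak 21: d1:21  d2:19  d3:11  d4:6  d5:0  d6:0  d7:0  d8:0.
Shift PKG12→4, PKG13→4, PKG14→6, PKG15→5.
Schedule PKG10@1, PKG11@1, PKG12@4, PKG13@4, PKG14@6, PKG15@5: d1:7  d2:7  d3:7  d4:8  d5:8  d6:8  d7:8  d8:4 — peak 8.
Total crew member-days = 57 over 8 days ⇒ peak ≥ ⌈57/8⌉ = 8, so 8 is optimal.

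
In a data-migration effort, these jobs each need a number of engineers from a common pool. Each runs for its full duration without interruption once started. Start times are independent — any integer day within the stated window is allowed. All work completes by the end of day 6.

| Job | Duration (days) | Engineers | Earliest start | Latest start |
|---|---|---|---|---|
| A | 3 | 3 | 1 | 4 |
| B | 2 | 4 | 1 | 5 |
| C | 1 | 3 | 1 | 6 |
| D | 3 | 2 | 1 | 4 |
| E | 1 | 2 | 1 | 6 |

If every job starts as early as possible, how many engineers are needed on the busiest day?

Early-start schedule: A@1, B@1, C@1, D@1, E@1.
Load per day: day 1: 14, day 2: 9, day 3: 5, day 4: 0, day 5: 0, day 6: 0.
Peak is 14.

14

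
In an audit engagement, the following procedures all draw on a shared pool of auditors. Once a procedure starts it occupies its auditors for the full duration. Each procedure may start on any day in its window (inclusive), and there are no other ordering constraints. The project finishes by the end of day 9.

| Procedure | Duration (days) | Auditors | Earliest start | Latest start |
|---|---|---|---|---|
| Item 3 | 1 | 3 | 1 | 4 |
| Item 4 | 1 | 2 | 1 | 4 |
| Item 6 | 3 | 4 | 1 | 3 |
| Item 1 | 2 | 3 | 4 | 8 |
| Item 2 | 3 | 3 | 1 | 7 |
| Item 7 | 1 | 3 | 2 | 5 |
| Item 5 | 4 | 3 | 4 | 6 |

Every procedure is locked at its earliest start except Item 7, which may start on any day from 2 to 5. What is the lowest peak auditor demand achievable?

12

Item 7@2: d1:12  d2:10  d3:7  d4:6  d5:6  d6:3  d7:3  d8:0  d9:0 → peak 12
Item 7@3: d1:12  d2:7  d3:10  d4:6  d5:6  d6:3  d7:3  d8:0  d9:0 → peak 12
Item 7@4: d1:12  d2:7  d3:7  d4:9  d5:6  d6:3  d7:3  d8:0  d9:0 → peak 12
Item 7@5: d1:12  d2:7  d3:7  d4:6  d5:9  d6:3  d7:3  d8:0  d9:0 → peak 12
Best is Item 7@2, peak 12.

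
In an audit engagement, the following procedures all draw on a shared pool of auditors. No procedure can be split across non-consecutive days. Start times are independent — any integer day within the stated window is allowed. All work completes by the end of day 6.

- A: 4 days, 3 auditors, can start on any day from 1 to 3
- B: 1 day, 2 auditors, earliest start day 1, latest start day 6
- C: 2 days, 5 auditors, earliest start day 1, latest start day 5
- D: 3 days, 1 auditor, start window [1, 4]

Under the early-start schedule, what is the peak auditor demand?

11

Early-start schedule: A@1, B@1, C@1, D@1.
Load per day: day 1: 11, day 2: 9, day 3: 4, day 4: 3, day 5: 0, day 6: 0.
Peak is 11.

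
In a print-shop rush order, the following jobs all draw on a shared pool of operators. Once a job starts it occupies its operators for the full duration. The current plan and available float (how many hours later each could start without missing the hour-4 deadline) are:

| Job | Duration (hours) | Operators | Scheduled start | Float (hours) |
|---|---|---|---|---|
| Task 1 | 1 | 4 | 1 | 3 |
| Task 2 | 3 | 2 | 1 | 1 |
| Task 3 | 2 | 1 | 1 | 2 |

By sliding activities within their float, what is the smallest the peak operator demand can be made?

4

Early-start (Task 1@1, Task 2@1, Task 3@1) gives peak 7: h1:7  h2:3  h3:2  h4:0.
Shift Task 2→2, Task 3→2.
Schedule Task 1@1, Task 2@2, Task 3@2: h1:4  h2:3  h3:3  h4:2 — peak 4.
No arrangement of the 24 feasible schedules does better.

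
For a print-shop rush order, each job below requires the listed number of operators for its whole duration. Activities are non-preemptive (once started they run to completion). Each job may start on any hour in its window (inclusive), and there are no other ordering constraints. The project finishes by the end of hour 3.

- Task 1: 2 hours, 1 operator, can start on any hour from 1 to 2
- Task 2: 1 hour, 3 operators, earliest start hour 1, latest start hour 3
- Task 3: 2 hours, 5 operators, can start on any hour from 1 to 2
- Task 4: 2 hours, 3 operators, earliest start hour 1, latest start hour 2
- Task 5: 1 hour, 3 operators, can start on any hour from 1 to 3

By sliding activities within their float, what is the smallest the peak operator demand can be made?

9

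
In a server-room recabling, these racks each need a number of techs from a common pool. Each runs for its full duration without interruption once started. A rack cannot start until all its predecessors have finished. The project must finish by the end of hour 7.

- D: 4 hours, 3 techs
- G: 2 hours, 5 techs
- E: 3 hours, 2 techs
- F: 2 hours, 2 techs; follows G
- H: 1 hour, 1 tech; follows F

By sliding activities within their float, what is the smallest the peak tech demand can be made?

5

Early-start (D@1, G@1, E@1, F@3, H@5) gives peak 10: h1:10  h2:10  h3:7  h4:5  h5:1  h6:0  h7:0.
Shift D→3, E→5, H→7.
Schedule D@3, G@1, E@5, F@3, H@7: h1:5  h2:5  h3:5  h4:5  h5:5  h6:5  h7:3 — peak 5.
Total tech-hours = 33 over 7 hours ⇒ peak ≥ ⌈33/7⌉ = 5, so 5 is optimal.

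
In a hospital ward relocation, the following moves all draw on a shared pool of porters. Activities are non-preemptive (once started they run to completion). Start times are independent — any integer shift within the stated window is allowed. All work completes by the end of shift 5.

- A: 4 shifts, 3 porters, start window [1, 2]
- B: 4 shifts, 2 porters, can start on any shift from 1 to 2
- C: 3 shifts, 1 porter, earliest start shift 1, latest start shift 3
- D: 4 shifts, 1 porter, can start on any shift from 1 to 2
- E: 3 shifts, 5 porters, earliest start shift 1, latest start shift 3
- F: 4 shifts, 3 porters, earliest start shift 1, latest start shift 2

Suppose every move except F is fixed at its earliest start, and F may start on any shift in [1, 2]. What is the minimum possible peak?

15

F@1: s1:15  s2:15  s3:15  s4:9  s5:0 → peak 15
F@2: s1:12  s2:15  s3:15  s4:9  s5:3 → peak 15
Best is F@1, peak 15.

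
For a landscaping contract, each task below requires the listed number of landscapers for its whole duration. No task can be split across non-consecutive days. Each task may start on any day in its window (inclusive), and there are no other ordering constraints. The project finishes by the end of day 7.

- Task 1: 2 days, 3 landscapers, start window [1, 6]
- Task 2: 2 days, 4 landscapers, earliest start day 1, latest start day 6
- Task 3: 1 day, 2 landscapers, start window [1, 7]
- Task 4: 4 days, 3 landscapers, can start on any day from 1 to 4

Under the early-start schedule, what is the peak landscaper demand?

12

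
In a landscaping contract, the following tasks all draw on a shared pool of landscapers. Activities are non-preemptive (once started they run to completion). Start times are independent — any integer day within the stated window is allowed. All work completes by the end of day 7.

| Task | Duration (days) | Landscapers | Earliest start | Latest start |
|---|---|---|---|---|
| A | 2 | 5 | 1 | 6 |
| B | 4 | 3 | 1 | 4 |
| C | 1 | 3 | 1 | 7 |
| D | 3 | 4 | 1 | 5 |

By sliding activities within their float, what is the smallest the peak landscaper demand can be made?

7

Early-start (A@1, B@1, C@1, D@1) gives peak 15: d1:15  d2:12  d3:7  d4:3  d5:0  d6:0  d7:0.
Shift B→3, C→3, D→4.
Schedule A@1, B@3, C@3, D@4: d1:5  d2:5  d3:6  d4:7  d5:7  d6:7  d7:0 — peak 7.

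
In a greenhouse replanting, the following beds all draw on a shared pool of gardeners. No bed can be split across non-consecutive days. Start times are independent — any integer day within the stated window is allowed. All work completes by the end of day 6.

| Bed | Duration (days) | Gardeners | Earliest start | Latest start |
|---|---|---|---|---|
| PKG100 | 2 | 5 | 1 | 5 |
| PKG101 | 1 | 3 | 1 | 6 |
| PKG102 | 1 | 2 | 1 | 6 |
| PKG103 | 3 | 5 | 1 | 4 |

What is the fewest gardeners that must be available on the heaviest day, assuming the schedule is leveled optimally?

Early-start (PKG100@1, PKG101@1, PKG102@1, PKG103@1) gives peak 15: d1:15  d2:10  d3:5  d4:0  d5:0  d6:0.
Shift PKG101→3, PKG102→3, PKG103→4.
Schedule PKG100@1, PKG101@3, PKG102@3, PKG103@4: d1:5  d2:5  d3:5  d4:5  d5:5  d6:5 — peak 5.
Total gardener-days = 30 over 6 days ⇒ peak ≥ ⌈30/6⌉ = 5, so 5 is optimal.

5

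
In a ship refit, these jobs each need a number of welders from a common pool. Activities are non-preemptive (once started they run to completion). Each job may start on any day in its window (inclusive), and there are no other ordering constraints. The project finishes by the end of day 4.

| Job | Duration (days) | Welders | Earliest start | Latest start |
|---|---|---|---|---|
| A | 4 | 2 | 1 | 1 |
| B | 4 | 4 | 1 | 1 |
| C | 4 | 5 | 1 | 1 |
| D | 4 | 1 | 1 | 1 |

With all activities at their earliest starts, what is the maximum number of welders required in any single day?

Early-start schedule: A@1, B@1, C@1, D@1.
Load per day: day 1: 12, day 2: 12, day 3: 12, day 4: 12.
Peak is 12.

12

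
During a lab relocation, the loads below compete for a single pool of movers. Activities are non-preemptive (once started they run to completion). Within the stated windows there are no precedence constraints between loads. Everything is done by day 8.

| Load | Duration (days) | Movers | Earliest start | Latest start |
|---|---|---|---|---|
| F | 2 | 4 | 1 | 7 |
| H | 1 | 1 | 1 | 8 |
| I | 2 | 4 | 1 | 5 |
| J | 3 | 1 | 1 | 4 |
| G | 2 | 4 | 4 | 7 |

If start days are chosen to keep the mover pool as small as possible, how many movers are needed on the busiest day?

Early-start (F@1, H@1, I@1, J@1, G@4) gives peak 10: d1:10  d2:9  d3:1  d4:4  d5:4  d6:0  d7:0  d8:0.
Shift I→3, J→2, G→5.
Schedule F@1, H@1, I@3, J@2, G@5: d1:5  d2:5  d3:5  d4:5  d5:4  d6:4  d7:0  d8:0 — peak 5.

5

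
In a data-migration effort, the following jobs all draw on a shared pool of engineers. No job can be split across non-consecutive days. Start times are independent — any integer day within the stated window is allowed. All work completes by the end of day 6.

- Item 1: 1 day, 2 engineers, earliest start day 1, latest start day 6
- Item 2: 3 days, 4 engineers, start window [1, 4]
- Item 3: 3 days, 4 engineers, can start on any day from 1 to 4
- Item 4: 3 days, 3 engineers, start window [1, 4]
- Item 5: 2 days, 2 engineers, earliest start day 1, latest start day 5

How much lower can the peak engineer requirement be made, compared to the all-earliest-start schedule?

8

Early-start peak: d1:15  d2:13  d3:11  d4:0  d5:0  d6:0 ⇒ 15.
Leveled (Item 1@1, Item 2@1, Item 3@4, Item 4@2, Item 5@5): d1:6  d2:7  d3:7  d4:7  d5:6  d6:6 ⇒ 7.
Reduction 15 − 7 = 8.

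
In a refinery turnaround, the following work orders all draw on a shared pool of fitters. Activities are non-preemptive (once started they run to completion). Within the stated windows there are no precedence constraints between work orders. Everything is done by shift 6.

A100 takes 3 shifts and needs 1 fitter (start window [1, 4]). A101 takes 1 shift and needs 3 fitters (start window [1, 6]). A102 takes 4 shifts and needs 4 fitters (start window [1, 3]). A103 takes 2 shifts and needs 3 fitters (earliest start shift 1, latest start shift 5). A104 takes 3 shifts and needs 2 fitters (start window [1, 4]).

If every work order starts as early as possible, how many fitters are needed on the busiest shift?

13

Early-start schedule: A100@1, A101@1, A102@1, A103@1, A104@1.
Load per shift: shift 1: 13, shift 2: 10, shift 3: 7, shift 4: 4, shift 5: 0, shift 6: 0.
Peak is 13.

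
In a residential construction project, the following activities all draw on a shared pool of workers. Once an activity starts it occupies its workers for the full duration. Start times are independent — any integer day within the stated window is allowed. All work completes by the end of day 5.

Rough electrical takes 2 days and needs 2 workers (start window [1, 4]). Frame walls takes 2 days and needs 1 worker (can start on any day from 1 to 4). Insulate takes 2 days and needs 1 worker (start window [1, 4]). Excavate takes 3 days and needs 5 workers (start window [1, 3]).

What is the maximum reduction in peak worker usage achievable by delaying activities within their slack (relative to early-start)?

4

Early-start peak: d1:9  d2:9  d3:5  d4:0  d5:0 ⇒ 9.
Leveled (Rough electrical@1, Frame walls@1, Insulate@1, Excavate@3): d1:4  d2:4  d3:5  d4:5  d5:5 ⇒ 5.
Reduction 9 − 5 = 4.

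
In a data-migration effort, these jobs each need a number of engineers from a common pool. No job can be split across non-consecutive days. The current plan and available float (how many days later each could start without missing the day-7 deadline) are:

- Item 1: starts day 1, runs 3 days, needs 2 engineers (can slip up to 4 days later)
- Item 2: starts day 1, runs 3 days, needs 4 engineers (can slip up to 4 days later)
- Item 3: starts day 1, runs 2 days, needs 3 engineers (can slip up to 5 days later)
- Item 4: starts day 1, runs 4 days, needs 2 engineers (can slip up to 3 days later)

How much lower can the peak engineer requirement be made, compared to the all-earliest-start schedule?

5

Early-start peak: d1:11  d2:11  d3:8  d4:2  d5:0  d6:0  d7:0 ⇒ 11.
Leveled (Item 1@1, Item 2@1, Item 3@4, Item 4@4): d1:6  d2:6  d3:6  d4:5  d5:5  d6:2  d7:2 ⇒ 6.
Reduction 11 − 6 = 5.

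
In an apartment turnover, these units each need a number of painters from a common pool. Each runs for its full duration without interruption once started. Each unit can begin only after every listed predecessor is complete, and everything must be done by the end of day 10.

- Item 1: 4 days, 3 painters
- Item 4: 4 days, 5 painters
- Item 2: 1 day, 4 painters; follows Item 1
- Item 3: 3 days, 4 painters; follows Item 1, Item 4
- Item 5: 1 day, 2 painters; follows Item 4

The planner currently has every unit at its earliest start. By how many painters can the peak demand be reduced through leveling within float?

Early-start peak: d1:8  d2:8  d3:8  d4:8  d5:10  d6:4  d7:4  d8:0  d9:0  d10:0 ⇒ 10.
Leveled (Item 1@1, Item 4@1, Item 2@5, Item 3@5, Item 5@6): d1:8  d2:8  d3:8  d4:8  d5:8  d6:6  d7:4  d8:0  d9:0  d10:0 ⇒ 8.
Reduction 10 − 8 = 2.

2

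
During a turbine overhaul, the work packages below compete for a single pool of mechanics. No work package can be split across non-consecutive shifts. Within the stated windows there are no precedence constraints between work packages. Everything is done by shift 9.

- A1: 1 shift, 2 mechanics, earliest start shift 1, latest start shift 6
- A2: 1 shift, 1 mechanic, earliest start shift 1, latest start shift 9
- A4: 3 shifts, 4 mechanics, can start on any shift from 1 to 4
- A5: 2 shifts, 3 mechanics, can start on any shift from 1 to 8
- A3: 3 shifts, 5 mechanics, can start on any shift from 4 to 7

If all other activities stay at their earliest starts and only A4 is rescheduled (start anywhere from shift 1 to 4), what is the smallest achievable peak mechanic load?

A4@1: s1:10  s2:7  s3:4  s4:5  s5:5  s6:5  s7:0  s8:0  s9:0 → peak 10
A4@2: s1:6  s2:7  s3:4  s4:9  s5:5  s6:5  s7:0  s8:0  s9:0 → peak 9
A4@3: s1:6  s2:3  s3:4  s4:9  s5:9  s6:5  s7:0  s8:0  s9:0 → peak 9
A4@4: s1:6  s2:3  s3:0  s4:9  s5:9  s6:9  s7:0  s8:0  s9:0 → peak 9
Best is A4@2, peak 9.

9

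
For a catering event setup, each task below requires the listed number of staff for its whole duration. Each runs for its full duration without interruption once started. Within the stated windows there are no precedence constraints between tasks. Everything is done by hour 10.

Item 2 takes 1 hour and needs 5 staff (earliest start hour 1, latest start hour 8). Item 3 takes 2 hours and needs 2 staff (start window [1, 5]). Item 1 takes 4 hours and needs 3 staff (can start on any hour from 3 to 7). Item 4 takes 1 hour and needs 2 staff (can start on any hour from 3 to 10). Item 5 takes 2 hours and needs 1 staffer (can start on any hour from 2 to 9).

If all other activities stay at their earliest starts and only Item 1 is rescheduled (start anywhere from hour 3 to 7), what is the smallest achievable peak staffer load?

Item 1@3: h1:7  h2:3  h3:6  h4:3  h5:3  h6:3  h7:0  h8:0  h9:0  h10:0 → peak 7
Item 1@4: h1:7  h2:3  h3:3  h4:3  h5:3  h6:3  h7:3  h8:0  h9:0  h10:0 → peak 7
Item 1@5: h1:7  h2:3  h3:3  h4:0  h5:3  h6:3  h7:3  h8:3  h9:0  h10:0 → peak 7
Item 1@6: h1:7  h2:3  h3:3  h4:0  h5:0  h6:3  h7:3  h8:3  h9:3  h10:0 → peak 7
Item 1@7: h1:7  h2:3  h3:3  h4:0  h5:0  h6:0  h7:3  h8:3  h9:3  h10:3 → peak 7
Best is Item 1@3, peak 7.

7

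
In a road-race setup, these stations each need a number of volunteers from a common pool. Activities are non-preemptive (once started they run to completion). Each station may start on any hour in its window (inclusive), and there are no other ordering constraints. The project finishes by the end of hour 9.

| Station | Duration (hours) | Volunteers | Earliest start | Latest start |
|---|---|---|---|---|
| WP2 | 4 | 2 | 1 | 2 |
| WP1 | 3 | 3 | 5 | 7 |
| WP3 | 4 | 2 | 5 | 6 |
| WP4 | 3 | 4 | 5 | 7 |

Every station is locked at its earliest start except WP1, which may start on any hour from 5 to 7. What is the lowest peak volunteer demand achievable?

9

WP1@5: h1:2  h2:2  h3:2  h4:2  h5:9  h6:9  h7:9  h8:2  h9:0 → peak 9
WP1@6: h1:2  h2:2  h3:2  h4:2  h5:6  h6:9  h7:9  h8:5  h9:0 → peak 9
WP1@7: h1:2  h2:2  h3:2  h4:2  h5:6  h6:6  h7:9  h8:5  h9:3 → peak 9
Best is WP1@5, peak 9.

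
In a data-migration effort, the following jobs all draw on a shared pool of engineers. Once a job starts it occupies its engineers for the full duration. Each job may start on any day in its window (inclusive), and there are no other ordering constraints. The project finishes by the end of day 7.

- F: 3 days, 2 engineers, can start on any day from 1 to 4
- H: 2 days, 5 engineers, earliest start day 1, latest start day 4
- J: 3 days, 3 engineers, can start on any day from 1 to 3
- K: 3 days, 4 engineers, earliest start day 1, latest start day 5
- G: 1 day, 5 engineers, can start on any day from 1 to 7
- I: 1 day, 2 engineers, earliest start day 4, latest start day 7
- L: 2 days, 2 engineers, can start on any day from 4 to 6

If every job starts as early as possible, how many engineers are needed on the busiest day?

19

Early-start schedule: F@1, H@1, J@1, K@1, G@1, I@4, L@4.
Load per day: day 1: 19, day 2: 14, day 3: 9, day 4: 4, day 5: 2, day 6: 0, day 7: 0.
Peak is 19.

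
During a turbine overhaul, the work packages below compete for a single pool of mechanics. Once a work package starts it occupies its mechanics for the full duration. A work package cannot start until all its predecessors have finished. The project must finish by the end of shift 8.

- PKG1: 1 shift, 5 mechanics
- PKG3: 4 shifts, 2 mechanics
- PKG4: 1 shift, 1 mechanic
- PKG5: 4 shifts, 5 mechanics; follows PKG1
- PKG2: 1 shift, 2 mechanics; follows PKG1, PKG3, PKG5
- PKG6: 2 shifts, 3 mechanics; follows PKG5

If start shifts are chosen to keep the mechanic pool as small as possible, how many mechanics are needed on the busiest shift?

7

Early-start (PKG1@1, PKG3@1, PKG4@1, PKG5@2, PKG2@6, PKG6@6) gives peak 8: s1:8  s2:7  s3:7  s4:7  s5:5  s6:5  s7:3  s8:0.
Shift PKG4→2, PKG5→3, PKG2→7, PKG6→7.
Schedule PKG1@1, PKG3@1, PKG4@2, PKG5@3, PKG2@7, PKG6@7: s1:7  s2:3  s3:7  s4:7  s5:5  s6:5  s7:5  s8:3 — peak 7.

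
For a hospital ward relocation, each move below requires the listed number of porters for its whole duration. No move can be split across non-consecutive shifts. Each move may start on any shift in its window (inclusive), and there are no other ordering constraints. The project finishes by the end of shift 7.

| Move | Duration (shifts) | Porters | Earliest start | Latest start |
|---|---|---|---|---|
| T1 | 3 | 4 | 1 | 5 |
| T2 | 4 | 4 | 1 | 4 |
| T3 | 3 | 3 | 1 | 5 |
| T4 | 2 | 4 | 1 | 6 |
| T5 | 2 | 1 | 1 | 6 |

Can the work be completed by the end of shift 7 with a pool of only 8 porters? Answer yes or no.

yes

Schedule T1@1, T2@1, T3@4, T4@5, T5@4: s1:8  s2:8  s3:8  s4:8  s5:8  s6:7  s7:0 — peak 8 ≤ 8.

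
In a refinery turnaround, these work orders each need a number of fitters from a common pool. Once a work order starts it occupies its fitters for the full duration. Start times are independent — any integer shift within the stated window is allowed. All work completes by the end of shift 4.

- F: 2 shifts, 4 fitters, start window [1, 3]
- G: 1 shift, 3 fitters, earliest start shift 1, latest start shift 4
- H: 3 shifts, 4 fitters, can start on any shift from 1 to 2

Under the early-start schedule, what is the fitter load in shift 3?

4

At early start, shift 3 has: H.
Demand: 4 = 4.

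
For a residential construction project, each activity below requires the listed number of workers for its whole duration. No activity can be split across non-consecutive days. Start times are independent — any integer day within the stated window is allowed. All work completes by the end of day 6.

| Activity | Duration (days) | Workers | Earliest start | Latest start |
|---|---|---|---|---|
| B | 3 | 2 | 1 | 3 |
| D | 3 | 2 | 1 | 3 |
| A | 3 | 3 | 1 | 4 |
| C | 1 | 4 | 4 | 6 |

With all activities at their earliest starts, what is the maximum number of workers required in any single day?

7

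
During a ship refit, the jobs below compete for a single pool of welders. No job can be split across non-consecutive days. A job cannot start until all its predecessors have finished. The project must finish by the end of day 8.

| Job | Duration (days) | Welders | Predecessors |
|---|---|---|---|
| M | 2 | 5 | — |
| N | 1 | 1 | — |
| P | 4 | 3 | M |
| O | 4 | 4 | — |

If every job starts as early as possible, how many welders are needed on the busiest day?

Early-start schedule: M@1, N@1, P@3, O@1.
Load per day: day 1: 10, day 2: 9, day 3: 7, day 4: 7, day 5: 3, day 6: 3, day 7: 0, day 8: 0.
Peak is 10.

10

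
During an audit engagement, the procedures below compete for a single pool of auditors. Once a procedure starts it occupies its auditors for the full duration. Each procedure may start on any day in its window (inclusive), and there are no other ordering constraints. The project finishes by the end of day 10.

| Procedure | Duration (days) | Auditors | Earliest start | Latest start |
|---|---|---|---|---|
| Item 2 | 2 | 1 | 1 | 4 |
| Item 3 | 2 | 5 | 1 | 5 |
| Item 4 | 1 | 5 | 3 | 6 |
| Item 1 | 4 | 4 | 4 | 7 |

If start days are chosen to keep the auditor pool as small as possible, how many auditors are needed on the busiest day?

5

Early-start (Item 2@1, Item 3@1, Item 4@3, Item 1@4) gives peak 6: d1:6  d2:6  d3:5  d4:4  d5:4  d6:4  d7:4  d8:0  d9:0  d10:0.
Shift Item 3→3, Item 4→5, Item 1→6.
Schedule Item 2@1, Item 3@3, Item 4@5, Item 1@6: d1:1  d2:1  d3:5  d4:5  d5:5  d6:4  d7:4  d8:4  d9:4  d10:0 — peak 5.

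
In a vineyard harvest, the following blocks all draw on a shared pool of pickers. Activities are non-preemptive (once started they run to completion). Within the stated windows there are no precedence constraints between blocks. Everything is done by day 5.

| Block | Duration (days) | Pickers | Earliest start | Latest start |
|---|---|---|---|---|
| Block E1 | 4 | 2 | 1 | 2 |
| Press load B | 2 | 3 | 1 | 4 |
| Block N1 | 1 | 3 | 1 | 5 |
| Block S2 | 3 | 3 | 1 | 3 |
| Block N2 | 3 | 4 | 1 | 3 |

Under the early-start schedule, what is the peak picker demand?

Early-start schedule: Block E1@1, Press load B@1, Block N1@1, Block S2@1, Block N2@1.
Load per day: day 1: 15, day 2: 12, day 3: 9, day 4: 2, day 5: 0.
Peak is 15.

15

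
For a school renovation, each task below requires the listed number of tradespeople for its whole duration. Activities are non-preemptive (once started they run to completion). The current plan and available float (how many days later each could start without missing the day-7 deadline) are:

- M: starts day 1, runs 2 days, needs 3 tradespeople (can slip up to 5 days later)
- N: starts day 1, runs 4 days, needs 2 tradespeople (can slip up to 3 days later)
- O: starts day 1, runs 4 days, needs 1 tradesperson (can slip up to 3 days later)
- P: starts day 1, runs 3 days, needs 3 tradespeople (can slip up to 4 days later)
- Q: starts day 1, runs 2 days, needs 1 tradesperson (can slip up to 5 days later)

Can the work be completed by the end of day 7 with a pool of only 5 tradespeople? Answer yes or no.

yes

Schedule M@1, N@1, O@3, P@5, Q@3: d1:5  d2:5  d3:4  d4:4  d5:4  d6:4  d7:3 — peak 5 ≤ 5.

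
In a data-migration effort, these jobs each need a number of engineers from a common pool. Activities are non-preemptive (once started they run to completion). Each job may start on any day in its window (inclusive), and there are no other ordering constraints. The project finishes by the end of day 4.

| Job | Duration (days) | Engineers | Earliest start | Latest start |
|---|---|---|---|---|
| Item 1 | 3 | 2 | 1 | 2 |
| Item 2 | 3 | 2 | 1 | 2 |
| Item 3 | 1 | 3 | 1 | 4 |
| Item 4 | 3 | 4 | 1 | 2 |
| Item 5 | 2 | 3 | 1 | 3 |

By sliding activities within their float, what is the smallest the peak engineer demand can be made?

Early-start (Item 1@1, Item 2@1, Item 3@1, Item 4@1, Item 5@1) gives peak 14: d1:14  d2:11  d3:8  d4:0.
Shift Item 5→2.
Schedule Item 1@1, Item 2@1, Item 3@1, Item 4@1, Item 5@2: d1:11  d2:11  d3:11  d4:0 — peak 11.

11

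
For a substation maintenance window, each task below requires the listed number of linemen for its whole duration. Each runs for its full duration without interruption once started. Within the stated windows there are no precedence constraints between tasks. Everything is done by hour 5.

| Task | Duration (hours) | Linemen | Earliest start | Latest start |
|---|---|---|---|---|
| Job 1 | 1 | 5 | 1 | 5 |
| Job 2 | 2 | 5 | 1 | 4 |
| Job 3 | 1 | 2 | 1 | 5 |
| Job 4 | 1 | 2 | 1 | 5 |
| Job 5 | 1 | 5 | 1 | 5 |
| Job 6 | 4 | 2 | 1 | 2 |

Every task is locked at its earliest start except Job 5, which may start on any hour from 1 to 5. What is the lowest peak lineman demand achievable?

16

Job 5@1: h1:21  h2:7  h3:2  h4:2  h5:0 → peak 21
Job 5@2: h1:16  h2:12  h3:2  h4:2  h5:0 → peak 16
Job 5@3: h1:16  h2:7  h3:7  h4:2  h5:0 → peak 16
Job 5@4: h1:16  h2:7  h3:2  h4:7  h5:0 → peak 16
Job 5@5: h1:16  h2:7  h3:2  h4:2  h5:5 → peak 16
Best is Job 5@2, peak 16.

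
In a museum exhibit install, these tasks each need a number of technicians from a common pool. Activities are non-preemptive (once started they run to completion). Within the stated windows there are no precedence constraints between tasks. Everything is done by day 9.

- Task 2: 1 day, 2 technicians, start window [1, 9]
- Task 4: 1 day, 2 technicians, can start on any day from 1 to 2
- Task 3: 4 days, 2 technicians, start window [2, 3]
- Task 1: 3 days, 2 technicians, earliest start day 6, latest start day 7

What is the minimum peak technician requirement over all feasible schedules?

Early-start (Task 2@1, Task 4@1, Task 3@2, Task 1@6) gives peak 4: d1:4  d2:2  d3:2  d4:2  d5:2  d6:2  d7:2  d8:2  d9:0.
Shift Task 4→2, Task 3→3, Task 1→7.
Schedule Task 2@1, Task 4@2, Task 3@3, Task 1@7: d1:2  d2:2  d3:2  d4:2  d5:2  d6:2  d7:2  d8:2  d9:2 — peak 2.
Total technician-days = 18 over 9 days ⇒ peak ≥ ⌈18/9⌉ = 2, so 2 is optimal.

2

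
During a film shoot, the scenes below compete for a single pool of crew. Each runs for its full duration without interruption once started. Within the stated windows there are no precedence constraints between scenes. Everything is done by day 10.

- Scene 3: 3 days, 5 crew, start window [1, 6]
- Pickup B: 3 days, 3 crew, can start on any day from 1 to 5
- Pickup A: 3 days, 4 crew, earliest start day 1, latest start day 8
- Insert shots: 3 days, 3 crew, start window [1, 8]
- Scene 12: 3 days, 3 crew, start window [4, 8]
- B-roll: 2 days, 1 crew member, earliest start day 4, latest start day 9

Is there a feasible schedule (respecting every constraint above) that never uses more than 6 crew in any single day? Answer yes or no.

The minimum achievable peak is 7; 6 < 7, so no feasible schedule stays within the cap.

no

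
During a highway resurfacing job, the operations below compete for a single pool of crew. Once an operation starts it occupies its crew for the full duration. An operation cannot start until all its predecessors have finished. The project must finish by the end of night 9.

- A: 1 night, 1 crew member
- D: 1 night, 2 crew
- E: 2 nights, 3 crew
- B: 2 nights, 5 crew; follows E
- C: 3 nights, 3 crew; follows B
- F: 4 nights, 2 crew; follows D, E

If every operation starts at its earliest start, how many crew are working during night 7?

At early start, night 7 has: C.
Demand: 3 = 3.

3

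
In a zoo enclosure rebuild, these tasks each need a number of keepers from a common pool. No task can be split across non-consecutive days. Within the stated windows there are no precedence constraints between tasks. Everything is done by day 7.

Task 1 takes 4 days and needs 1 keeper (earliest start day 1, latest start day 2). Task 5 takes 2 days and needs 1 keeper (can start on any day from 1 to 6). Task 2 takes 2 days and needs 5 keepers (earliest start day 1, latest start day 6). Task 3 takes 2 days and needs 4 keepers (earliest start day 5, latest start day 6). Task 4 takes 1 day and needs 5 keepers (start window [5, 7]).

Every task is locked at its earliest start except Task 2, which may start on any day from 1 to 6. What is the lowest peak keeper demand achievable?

9

Task 2@1: d1:7  d2:7  d3:1  d4:1  d5:9  d6:4  d7:0 → peak 9
Task 2@2: d1:2  d2:7  d3:6  d4:1  d5:9  d6:4  d7:0 → peak 9
Task 2@3: d1:2  d2:2  d3:6  d4:6  d5:9  d6:4  d7:0 → peak 9
Task 2@4: d1:2  d2:2  d3:1  d4:6  d5:14  d6:4  d7:0 → peak 14
Task 2@5: d1:2  d2:2  d3:1  d4:1  d5:14  d6:9  d7:0 → peak 14
Task 2@6: d1:2  d2:2  d3:1  d4:1  d5:9  d6:9  d7:5 → peak 9
Best is Task 2@1, peak 9.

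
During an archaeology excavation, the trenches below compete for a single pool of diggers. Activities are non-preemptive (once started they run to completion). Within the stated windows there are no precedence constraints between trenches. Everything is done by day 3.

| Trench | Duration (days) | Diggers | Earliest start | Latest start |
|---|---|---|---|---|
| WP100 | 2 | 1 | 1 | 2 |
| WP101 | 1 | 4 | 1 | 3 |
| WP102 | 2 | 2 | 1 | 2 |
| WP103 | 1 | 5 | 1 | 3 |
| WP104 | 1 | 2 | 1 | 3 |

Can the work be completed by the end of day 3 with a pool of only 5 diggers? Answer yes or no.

Total digger-days = 17; over 3 days the average is 17/3 > 5, so some day must exceed 5.

no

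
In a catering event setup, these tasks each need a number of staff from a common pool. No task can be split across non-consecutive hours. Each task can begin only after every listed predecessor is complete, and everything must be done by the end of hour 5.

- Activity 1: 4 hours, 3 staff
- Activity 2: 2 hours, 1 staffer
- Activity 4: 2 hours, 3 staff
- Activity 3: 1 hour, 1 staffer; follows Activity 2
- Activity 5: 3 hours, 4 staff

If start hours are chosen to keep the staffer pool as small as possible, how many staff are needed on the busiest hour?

Early-start (Activity 1@1, Activity 2@1, Activity 4@1, Activity 3@3, Activity 5@1) gives peak 11: h1:11  h2:11  h3:8  h4:3  h5:0.
Shift Activity 3→5, Activity 5→3.
Schedule Activity 1@1, Activity 2@1, Activity 4@1, Activity 3@5, Activity 5@3: h1:7  h2:7  h3:7  h4:7  h5:5 — peak 7.
Total staffer-hours = 33 over 5 hours ⇒ peak ≥ ⌈33/5⌉ = 7, so 7 is optimal.

7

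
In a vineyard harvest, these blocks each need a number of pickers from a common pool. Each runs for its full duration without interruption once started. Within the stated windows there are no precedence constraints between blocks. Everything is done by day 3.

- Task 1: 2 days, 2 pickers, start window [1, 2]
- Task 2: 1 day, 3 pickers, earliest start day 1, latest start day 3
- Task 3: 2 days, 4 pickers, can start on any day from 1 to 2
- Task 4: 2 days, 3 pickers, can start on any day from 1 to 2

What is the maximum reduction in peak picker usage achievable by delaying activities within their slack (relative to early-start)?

3

Early-start peak: d1:12  d2:9  d3:0 ⇒ 12.
Leveled (Task 1@1, Task 2@1, Task 3@1, Task 4@2): d1:9  d2:9  d3:3 ⇒ 9.
Reduction 12 − 9 = 3.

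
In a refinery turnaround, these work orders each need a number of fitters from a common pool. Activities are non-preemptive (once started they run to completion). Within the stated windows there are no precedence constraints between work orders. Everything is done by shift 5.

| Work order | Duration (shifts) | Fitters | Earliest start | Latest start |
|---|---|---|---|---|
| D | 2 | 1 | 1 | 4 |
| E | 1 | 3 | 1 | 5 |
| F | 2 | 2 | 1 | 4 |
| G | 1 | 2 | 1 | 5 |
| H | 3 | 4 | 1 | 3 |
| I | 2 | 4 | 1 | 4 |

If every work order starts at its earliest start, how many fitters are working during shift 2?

At early start, shift 2 has: D, F, H, I.
Demand: 1 + 2 + 4 + 4 = 11.

11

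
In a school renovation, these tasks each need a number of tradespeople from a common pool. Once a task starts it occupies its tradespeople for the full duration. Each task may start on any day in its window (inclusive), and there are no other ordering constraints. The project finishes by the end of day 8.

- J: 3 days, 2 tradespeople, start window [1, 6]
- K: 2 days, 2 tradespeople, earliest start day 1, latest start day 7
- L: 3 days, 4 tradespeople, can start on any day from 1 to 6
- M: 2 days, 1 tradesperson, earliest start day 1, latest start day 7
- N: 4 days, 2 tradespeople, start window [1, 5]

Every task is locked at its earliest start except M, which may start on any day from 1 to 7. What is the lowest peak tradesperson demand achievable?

M@1: d1:11  d2:11  d3:8  d4:2  d5:0  d6:0  d7:0  d8:0 → peak 11
M@2: d1:10  d2:11  d3:9  d4:2  d5:0  d6:0  d7:0  d8:0 → peak 11
M@3: d1:10  d2:10  d3:9  d4:3  d5:0  d6:0  d7:0  d8:0 → peak 10
M@4: d1:10  d2:10  d3:8  d4:3  d5:1  d6:0  d7:0  d8:0 → peak 10
M@5: d1:10  d2:10  d3:8  d4:2  d5:1  d6:1  d7:0  d8:0 → peak 10
M@6: d1:10  d2:10  d3:8  d4:2  d5:0  d6:1  d7:1  d8:0 → peak 10
M@7: d1:10  d2:10  d3:8  d4:2  d5:0  d6:0  d7:1  d8:1 → peak 10
Best is M@3, peak 10.

10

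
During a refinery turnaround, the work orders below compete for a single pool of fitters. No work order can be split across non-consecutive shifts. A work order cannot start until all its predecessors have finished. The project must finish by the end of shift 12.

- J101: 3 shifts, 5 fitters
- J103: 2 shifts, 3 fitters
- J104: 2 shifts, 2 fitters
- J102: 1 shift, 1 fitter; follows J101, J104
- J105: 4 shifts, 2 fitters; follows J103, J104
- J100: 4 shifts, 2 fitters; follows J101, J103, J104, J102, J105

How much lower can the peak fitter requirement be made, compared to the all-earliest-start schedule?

Early-start peak: s1:10  s2:10  s3:7  s4:3  s5:2  s6:2  s7:2  s8:2  s9:2  s10:2  s11:0  s12:0 ⇒ 10.
Leveled (J101@3, J103@1, J104@1, J102@6, J105@3, J100@7): s1:5  s2:5  s3:7  s4:7  s5:7  s6:3  s7:2  s8:2  s9:2  s10:2  s11:0  s12:0 ⇒ 7.
Reduction 10 − 7 = 3.

3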